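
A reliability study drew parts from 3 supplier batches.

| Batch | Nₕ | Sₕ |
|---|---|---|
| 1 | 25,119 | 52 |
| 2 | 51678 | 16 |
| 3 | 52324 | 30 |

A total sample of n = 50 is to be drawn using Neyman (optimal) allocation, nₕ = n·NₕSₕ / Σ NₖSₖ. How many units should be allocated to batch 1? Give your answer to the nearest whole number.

Σ NₕSₕ = 25119·52 + 51678·16 + 52324·30 = 3702756.
Share for 1: 1306188/3702756 = 0.35276.
n_1 = 50 × 0.35276 = 17.638... → 18.

18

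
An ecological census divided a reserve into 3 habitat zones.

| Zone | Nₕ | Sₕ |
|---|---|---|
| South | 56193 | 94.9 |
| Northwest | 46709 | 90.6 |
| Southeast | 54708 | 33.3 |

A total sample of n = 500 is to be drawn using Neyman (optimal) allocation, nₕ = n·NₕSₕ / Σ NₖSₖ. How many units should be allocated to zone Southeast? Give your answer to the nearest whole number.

80

Σ NₕSₕ = 56193·94.9 + 46709·90.6 + 54708·33.3 = 11386327.5.
Share for Southeast: 1821776.4/11386327.5 = 0.16000.
n_Southeast = 500 × 0.16000 = 79.998... → 80.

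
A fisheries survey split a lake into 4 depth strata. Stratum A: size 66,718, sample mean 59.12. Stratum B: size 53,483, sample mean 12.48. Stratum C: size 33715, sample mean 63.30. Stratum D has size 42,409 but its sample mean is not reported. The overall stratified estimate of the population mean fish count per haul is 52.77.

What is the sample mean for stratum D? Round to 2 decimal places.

85.22

N = 66718 + 53483 + 33715 + 42409 = 196325.
Overall total = μ·N = 52.77·196325 = 10360070.25.
Subtract the known strata: 66718·59.12 + 53483·12.48 + 33715·63.30 = 6745995.5.
Remaining total for stratum D: 10360070.25 − 6745995.5 = 3614074.75.
Divide by its size: 3614074.75 / 42409 = 85.2195... → 85.22.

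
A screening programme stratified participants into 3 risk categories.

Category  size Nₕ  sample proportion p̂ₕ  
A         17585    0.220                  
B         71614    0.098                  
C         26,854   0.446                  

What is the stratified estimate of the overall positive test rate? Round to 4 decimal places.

0.1970

Wₕ = Nₕ/N with N = 116053: 0.1515, 0.6171, 0.2314.
p̂_st = 0.1515·0.220 + 0.6171·0.098 + 0.2314·0.446 ≈ 0.197011... → 0.1970.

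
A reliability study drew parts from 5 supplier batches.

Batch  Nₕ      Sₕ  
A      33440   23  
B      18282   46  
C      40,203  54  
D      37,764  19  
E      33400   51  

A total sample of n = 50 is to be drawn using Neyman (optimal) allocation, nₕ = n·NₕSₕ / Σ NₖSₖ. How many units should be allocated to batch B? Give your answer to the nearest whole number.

7

A: NₕSₕ = 33440·23 = 769120
B: NₕSₕ = 18282·46 = 840972
C: NₕSₕ = 40203·54 = 2170962
D: NₕSₕ = 37764·19 = 717516
E: NₕSₕ = 33400·51 = 1703400
Σ NₕSₕ = 6201970.
n_B = 50·840972/6201970 = 6.780... → 7.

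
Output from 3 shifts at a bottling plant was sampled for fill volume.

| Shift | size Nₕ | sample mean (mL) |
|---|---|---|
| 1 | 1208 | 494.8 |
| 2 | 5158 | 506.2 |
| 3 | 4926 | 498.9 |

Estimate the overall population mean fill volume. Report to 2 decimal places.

501.80

N = 11292; weights Wₕ = Nₕ/N = (0.1070, 0.4568, 0.4362).
x̄_st = Σ Wₕ·x̄ₕ = 0.1070·494.8 + 0.4568·506.2 + 0.4362·498.9 ≈ 501.7959...
→ 501.80.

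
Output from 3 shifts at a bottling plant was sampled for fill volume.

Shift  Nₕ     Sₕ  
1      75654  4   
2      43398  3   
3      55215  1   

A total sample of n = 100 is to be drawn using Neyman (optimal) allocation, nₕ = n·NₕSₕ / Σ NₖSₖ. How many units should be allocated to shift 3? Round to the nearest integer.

Σ NₕSₕ = 75654·4 + 43398·3 + 55215·1 = 488025.
Share for 3: 55215/488025 = 0.11314.
n_3 = 100 × 0.11314 = 11.314... → 11.

11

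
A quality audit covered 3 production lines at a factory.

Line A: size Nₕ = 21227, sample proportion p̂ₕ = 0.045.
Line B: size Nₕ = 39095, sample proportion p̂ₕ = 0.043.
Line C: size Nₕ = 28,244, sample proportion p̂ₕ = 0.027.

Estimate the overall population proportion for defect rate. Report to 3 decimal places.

N = 21227 + 39095 + 28244 = 88566.
Overall proportion = Σ (Nₕ/N)·p̂ₕ.
Σ Nₕp̂ₕ = 955.215 + 1681.085 + 762.588 = 3398.888.
3398.888 / 88566 = 0.03838... → 0.038.

0.038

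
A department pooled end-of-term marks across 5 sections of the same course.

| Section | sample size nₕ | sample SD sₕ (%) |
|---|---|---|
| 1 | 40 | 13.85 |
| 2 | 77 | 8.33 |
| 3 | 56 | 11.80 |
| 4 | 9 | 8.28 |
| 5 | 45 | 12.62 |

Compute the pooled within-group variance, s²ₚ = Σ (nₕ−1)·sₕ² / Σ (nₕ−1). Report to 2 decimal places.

125.99

Degrees of freedom: 39 + 76 + 55 + 8 + 44 = 222.
Σ(nₕ−1)sₕ² = 39·191.8225 + 76·69.3889 + 55·139.24 + 8·68.5584 + 44·159.2644 = 27968.9347.
s²ₚ = 27968.9347 / 222 = 125.9862... → 125.99.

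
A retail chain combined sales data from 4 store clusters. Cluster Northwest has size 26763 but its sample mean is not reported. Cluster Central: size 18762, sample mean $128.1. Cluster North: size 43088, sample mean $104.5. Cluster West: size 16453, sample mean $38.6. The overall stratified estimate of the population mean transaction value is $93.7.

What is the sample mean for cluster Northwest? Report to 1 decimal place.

Σ Nₕx̄ₕ = N·μ, so 26763·x̄_Northwest = 105066·93.7 − (18762·128.1 + 43088·104.5 + 16453·38.6).
= 9844684.2 − 7541194 = 2303490.2.
x̄_Northwest = 2303490.2 / 26763 = 86.070... → 86.1.

86.1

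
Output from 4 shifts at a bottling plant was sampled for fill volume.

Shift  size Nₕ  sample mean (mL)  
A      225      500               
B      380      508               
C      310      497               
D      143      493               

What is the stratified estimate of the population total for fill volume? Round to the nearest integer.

530109

Population total = Σ Nₕ·x̄ₕ (each stratum's size times its mean).
225·500 + 380·508 + 310·497 + 143·493 = 112500 + 193040 + 154070 + 70499 = 530109.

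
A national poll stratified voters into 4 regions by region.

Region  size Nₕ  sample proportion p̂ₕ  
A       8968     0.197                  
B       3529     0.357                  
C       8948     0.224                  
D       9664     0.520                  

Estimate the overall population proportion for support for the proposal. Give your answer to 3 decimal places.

0.323

Wₕ = Nₕ/N with N = 31109: 0.2883, 0.1134, 0.2876, 0.3106.
p̂_st = 0.2883·0.197 + 0.1134·0.357 + 0.2876·0.224 + 0.3106·0.520 ≈ 0.32326... → 0.323.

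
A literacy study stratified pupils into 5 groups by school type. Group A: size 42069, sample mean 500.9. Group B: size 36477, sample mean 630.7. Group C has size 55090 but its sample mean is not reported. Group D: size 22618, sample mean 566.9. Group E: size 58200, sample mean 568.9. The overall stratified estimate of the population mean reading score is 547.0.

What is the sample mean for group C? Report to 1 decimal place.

Σ Nₕx̄ₕ = N·μ, so 55090·x̄_C = 214454·547.0 − (42069·500.9 + 36477·630.7 + 22618·566.9 + 58200·568.9).
= 117306338 − 90010530.2 = 27295807.8.
x̄_C = 27295807.8 / 55090 = 495.477... → 495.5.

495.5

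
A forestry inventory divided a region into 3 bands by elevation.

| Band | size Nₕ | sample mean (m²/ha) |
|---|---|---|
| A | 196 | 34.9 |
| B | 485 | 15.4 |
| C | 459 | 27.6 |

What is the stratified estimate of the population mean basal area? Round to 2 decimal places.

N = 196 + 485 + 459 = 1140.
The stratified mean weights each stratum mean by its population share Nₕ/N.
Σ Nₕx̄ₕ = 196·34.9 + 485·15.4 + 459·27.6 = 6840.4 + 7469 + 12668.4 = 26977.8.
Divide by N: 26977.8 / 1140 = 23.6647... → 23.66.

23.66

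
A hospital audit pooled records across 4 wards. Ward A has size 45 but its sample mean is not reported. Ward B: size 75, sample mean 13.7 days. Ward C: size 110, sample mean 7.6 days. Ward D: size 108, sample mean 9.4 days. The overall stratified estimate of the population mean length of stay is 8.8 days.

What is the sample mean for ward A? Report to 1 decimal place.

2.1

N = 45 + 75 + 110 + 108 = 338.
Overall total = μ·N = 8.8·338 = 2974.4.
Subtract the known strata: 75·13.7 + 110·7.6 + 108·9.4 = 2878.7.
Remaining total for ward A: 2974.4 − 2878.7 = 95.7.
Divide by its size: 95.7 / 45 = 2.127... → 2.1.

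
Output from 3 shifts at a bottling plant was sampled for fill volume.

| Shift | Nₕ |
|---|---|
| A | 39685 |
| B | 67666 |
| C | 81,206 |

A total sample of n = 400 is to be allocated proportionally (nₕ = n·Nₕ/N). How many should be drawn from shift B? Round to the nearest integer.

Share of shift B = 67666/188557 = 0.35886.
Allocate 400 × 0.35886 = 143.545... → 144.

144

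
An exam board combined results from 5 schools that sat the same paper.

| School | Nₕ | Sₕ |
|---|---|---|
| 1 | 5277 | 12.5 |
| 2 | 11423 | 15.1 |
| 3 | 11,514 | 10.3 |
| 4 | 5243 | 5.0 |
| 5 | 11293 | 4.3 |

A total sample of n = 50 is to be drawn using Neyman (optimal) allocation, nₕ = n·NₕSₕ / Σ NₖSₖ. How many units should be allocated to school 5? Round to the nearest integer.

1: NₕSₕ = 5277·12.5 = 65962.5
2: NₕSₕ = 11423·15.1 = 172487.3
3: NₕSₕ = 11514·10.3 = 118594.2
4: NₕSₕ = 5243·5.0 = 26215
5: NₕSₕ = 11293·4.3 = 48559.9
Σ NₕSₕ = 431818.9.
n_5 = 50·48559.9/431818.9 = 5.623... → 6.

6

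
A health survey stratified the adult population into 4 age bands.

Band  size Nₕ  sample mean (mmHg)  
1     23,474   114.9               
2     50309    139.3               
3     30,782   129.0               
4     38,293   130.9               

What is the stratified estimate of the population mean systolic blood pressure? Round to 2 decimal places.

N = 142858; weights Wₕ = Nₕ/N = (0.1643, 0.3522, 0.2155, 0.2680).
x̄_st = Σ Wₕ·x̄ₕ = 0.1643·114.9 + 0.3522·139.3 + 0.2155·129.0 + 0.2680·130.9 ≈ 130.8197...
→ 130.82.

130.82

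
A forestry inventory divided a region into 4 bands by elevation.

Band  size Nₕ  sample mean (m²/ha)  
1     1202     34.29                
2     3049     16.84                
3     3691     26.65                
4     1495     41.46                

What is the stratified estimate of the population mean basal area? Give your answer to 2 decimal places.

26.80

x̄_st = (Σ Nₕx̄ₕ) / (Σ Nₕ) = (1202·34.29 + 3049·16.84 + 3691·26.65 + 1495·41.46) / 9437
= 252909.59 / 9437 = 26.7998... → 26.80.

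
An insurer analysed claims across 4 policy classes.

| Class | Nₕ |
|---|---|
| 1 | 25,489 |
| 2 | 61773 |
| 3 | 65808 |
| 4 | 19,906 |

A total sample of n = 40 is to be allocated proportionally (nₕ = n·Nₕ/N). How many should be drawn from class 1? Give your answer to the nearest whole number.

Share of class 1 = 25489/172976 = 0.14736.
Allocate 40 × 0.14736 = 5.894... → 6.

6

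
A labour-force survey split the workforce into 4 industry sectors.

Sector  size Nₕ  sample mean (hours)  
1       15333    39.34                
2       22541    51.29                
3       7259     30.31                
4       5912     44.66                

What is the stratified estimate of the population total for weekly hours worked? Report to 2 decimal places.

2243378.32

Population total = Σ Nₕ·x̄ₕ (each stratum's size times its mean).
15333·39.34 + 22541·51.29 + 7259·30.31 + 5912·44.66 = 603200.22 + 1156127.89 + 220020.29 + 264029.92 = 2243378.32.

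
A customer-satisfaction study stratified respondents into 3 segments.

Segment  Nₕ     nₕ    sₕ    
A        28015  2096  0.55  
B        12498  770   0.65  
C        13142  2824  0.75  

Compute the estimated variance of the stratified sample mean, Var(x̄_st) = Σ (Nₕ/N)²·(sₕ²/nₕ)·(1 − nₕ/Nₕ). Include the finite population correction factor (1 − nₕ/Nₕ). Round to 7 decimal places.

N = 53655. Term for each stratum: Wₕ²sₕ²/nₕ·(1−nₕ/Nₕ).
Var(x̄_st) = 0.0000364018 + 0.0000279370 + 0.0000093820 = 0.0000737208 → 0.0000737.

0.0000737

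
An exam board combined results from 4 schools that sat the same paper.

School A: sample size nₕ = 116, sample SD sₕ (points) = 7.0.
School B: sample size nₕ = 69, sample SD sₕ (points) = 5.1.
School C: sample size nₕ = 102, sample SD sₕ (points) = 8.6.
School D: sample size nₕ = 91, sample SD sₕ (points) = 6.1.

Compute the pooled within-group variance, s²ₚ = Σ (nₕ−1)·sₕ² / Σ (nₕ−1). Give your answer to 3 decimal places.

Degrees of freedom: 115 + 68 + 101 + 90 = 374.
Σ(nₕ−1)sₕ² = 115·49 + 68·26.01 + 101·73.96 + 90·37.21 = 18222.54.
s²ₚ = 18222.54 / 374 = 48.72337... → 48.723.

48.723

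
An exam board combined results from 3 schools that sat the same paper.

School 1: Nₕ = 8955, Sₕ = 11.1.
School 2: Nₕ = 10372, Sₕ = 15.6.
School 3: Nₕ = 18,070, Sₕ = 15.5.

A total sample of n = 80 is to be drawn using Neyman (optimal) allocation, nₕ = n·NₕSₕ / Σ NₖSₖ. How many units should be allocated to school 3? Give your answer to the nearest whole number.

Σ NₕSₕ = 8955·11.1 + 10372·15.6 + 18070·15.5 = 541288.7.
Share for 3: 280085/541288.7 = 0.51744.
n_3 = 80 × 0.51744 = 41.395... → 41.

41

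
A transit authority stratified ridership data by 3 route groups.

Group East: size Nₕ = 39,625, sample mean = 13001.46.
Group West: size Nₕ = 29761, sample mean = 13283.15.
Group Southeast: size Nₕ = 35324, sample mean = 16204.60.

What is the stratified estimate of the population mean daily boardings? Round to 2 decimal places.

N = 39625 + 29761 + 35324 = 104710.
Weight each subgroup mean by Nₕ/N and sum.
Σ Nₕx̄ₕ = 39625·13001.46 + 29761·13283.15 + 35324·16204.60 = 515182852.5 + 395319827.15 + 572411290.4 = 1482913970.05.
Divide by N: 1482913970.05 / 104710 = 14162.1046... → 14162.10.

14162.10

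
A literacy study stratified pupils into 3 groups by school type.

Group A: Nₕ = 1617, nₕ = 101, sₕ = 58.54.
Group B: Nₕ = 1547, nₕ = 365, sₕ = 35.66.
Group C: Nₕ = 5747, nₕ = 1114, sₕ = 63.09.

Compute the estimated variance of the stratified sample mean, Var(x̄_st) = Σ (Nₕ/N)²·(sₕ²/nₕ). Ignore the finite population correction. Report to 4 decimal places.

2.7084

N = 8911; Wₕ = Nₕ/N.
group A: (1617/8911)²·58.54²/101 = 1.1172522
group B: (1547/8911)²·35.66²/365 = 0.1050020
group C: (5747/8911)²·63.09²/1114 = 1.4861593
Sum = 2.7084135 → 2.7084.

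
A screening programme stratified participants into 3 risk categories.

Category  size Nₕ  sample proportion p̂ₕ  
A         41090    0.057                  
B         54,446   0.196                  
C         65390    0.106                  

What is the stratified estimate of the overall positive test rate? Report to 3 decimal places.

N = 41090 + 54446 + 65390 = 160926.
Overall proportion = Σ (Nₕ/N)·p̂ₕ.
Σ Nₕp̂ₕ = 2342.13 + 10671.416 + 6931.34 = 19944.886.
19944.886 / 160926 = 0.12394... → 0.124.

0.124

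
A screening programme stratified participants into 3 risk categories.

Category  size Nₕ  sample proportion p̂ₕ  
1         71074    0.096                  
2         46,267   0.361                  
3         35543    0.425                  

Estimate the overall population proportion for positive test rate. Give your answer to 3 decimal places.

0.253

N = 71074 + 46267 + 35543 = 152884.
Overall proportion = Σ (Nₕ/N)·p̂ₕ.
Σ Nₕp̂ₕ = 6823.104 + 16702.387 + 15105.775 = 38631.266.
38631.266 / 152884 = 0.25268... → 0.253.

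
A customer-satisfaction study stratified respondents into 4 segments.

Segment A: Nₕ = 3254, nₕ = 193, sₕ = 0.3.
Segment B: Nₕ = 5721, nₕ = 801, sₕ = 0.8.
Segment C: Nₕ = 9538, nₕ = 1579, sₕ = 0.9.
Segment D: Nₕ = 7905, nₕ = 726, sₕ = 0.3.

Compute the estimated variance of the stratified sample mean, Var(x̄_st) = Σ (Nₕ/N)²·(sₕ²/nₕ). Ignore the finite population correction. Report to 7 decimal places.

N = 26418; Wₕ = Nₕ/N.
segment A: (3254/26418)²·0.3²/193 = 0.0000070749
segment B: (5721/26418)²·0.8²/801 = 0.0000374707
segment C: (9538/26418)²·0.9²/1579 = 0.0000668679
segment D: (7905/26418)²·0.3²/726 = 0.0000110997
Sum = 0.0001225131 → 0.0001225.

0.0001225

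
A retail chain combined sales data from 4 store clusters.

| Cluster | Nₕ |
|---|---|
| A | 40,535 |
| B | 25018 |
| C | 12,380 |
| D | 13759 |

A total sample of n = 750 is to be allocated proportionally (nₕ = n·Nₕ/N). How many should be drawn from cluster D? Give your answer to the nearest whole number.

N = 40535 + 25018 + 12380 + 13759 = 91692.
n_D = 750·13759/91692 = 112.543... → 113.

113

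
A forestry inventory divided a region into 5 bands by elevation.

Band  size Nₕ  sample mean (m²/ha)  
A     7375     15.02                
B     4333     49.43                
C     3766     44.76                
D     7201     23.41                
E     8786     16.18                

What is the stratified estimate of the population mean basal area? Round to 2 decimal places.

N = 7375 + 4333 + 3766 + 7201 + 8786 = 31461.
The stratified mean weights each stratum mean by its population share Nₕ/N.
Σ Nₕx̄ₕ = 7375·15.02 + 4333·49.43 + 3766·44.76 + 7201·23.41 + 8786·16.18 = 110772.5 + 214180.19 + 168566.16 + 168575.41 + 142157.48 = 804251.74.
Divide by N: 804251.74 / 31461 = 25.5635... → 25.56.

25.56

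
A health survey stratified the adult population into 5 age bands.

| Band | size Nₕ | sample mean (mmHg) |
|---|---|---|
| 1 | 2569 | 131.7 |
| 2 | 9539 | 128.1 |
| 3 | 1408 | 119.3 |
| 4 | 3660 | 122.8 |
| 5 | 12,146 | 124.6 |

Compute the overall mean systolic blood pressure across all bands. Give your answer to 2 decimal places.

125.88

N = 2569 + 9539 + 1408 + 3660 + 12146 = 29322.
The stratified mean weights each stratum mean by its population share Nₕ/N.
Σ Nₕx̄ₕ = 2569·131.7 + 9539·128.1 + 1408·119.3 + 3660·122.8 + 12146·124.6 = 338337.3 + 1221945.9 + 167974.4 + 449448 + 1513391.6 = 3691097.2.
Divide by N: 3691097.2 / 29322 = 125.8815... → 125.88.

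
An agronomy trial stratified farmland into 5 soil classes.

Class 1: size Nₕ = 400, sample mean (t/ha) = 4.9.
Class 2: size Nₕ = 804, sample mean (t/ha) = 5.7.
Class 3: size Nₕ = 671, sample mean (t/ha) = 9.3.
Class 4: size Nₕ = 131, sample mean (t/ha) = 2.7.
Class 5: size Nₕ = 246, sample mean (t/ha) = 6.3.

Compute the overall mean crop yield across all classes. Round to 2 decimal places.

N = 2252; weights Wₕ = Nₕ/N = (0.1776, 0.3570, 0.2980, 0.0582, 0.1092).
x̄_st = Σ Wₕ·x̄ₕ = 0.1776·4.9 + 0.3570·5.7 + 0.2980·9.3 + 0.0582·2.7 + 0.1092·6.3 ≈ 6.5216...
→ 6.52.

6.52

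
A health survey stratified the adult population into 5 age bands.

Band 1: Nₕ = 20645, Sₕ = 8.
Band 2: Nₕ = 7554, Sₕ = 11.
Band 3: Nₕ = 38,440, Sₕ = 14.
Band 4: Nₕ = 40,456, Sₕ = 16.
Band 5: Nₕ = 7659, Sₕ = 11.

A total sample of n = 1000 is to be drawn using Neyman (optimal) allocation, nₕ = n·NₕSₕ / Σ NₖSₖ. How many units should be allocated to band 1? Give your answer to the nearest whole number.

Σ NₕSₕ = 20645·8 + 7554·11 + 38440·14 + 40456·16 + 7659·11 = 1517959.
Share for 1: 165160/1517959 = 0.10880.
n_1 = 1000 × 0.10880 = 108.804... → 109.

109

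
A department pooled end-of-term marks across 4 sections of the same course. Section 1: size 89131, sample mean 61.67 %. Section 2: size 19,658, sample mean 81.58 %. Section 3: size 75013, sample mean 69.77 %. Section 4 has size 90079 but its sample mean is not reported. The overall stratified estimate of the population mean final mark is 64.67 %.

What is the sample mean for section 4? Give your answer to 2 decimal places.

59.70

N = 89131 + 19658 + 75013 + 90079 = 273881.
Overall total = μ·N = 64.67·273881 = 17711884.27.
Subtract the known strata: 89131·61.67 + 19658·81.58 + 75013·69.77 = 12334065.42.
Remaining total for section 4: 17711884.27 − 12334065.42 = 5377818.85.
Divide by its size: 5377818.85 / 90079 = 59.7011... → 59.70.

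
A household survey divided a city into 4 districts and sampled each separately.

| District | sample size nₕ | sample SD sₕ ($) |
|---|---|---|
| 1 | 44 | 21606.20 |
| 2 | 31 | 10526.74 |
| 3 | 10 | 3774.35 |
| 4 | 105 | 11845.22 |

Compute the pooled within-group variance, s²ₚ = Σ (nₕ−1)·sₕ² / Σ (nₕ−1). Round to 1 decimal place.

Degrees of freedom: 43 + 30 + 9 + 104 = 186.
Σ(nₕ−1)sₕ² = 43·466827878.44 + 30·110812255.0276 + 9·14245717.9225 + 104·140309236.8484 = 38118338517.2841.
s²ₚ = 38118338517.2841 / 186 = 204937303.856... → 204937303.9.

204937303.9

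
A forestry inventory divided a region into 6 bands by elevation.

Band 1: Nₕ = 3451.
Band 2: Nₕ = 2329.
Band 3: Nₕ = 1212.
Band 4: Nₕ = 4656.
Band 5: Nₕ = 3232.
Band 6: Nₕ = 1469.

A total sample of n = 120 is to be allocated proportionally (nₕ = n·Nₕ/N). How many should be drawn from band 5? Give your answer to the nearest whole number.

Share of band 5 = 3232/16349 = 0.19769.
Allocate 120 × 0.19769 = 23.723... → 24.

24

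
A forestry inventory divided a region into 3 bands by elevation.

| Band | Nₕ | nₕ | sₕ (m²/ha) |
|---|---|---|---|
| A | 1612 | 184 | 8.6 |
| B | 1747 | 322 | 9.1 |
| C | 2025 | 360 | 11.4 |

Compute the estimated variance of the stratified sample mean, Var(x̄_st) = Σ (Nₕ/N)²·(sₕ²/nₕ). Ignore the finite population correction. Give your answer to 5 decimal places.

N = 5384. Term for each stratum: Wₕ²sₕ²/nₕ.
Var(x̄_st) = 0.03603289 + 0.02707713 + 0.05106780 = 0.11417782 → 0.11418.

0.11418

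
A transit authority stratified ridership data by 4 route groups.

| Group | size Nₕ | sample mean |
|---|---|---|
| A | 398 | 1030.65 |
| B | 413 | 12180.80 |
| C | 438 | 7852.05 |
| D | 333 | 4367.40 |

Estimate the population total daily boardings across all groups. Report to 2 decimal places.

Population total = Σ Nₕ·x̄ₕ (each stratum's size times its mean).
398·1030.65 + 413·12180.80 + 438·7852.05 + 333·4367.40 = 410198.7 + 5030670.4 + 3439197.9 + 1454344.2 = 10334411.20.

10334411.20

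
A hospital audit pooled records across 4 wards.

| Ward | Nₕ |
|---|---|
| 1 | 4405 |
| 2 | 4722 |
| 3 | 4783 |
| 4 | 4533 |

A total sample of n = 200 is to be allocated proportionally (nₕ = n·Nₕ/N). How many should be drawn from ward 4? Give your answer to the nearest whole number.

49

Share of ward 4 = 4533/18443 = 0.24578.
Allocate 200 × 0.24578 = 49.157... → 49.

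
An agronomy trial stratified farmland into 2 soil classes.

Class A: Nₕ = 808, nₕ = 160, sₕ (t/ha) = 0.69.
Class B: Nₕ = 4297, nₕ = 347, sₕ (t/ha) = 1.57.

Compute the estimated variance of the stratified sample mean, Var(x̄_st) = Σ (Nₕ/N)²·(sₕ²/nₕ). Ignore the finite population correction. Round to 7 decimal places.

0.0051073

N = 5105; Wₕ = Nₕ/N.
class A: (808/5105)²·0.69²/160 = 0.0000745434
class B: (4297/5105)²·1.57²/347 = 0.0050327927
Sum = 0.0051073362 → 0.0051073.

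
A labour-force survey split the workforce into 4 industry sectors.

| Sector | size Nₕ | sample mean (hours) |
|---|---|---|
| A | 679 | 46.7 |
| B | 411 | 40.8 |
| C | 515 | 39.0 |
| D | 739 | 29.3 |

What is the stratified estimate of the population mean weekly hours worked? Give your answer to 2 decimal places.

38.49

x̄_st = (Σ Nₕx̄ₕ) / (Σ Nₕ) = (679·46.7 + 411·40.8 + 515·39.0 + 739·29.3) / 2344
= 90215.8 / 2344 = 38.4880... → 38.49.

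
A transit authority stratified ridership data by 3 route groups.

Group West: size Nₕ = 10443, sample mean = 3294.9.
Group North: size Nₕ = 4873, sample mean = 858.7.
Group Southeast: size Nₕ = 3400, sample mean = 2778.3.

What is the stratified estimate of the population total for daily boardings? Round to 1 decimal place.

Estimate total by summing Nₕ·x̄ₕ over strata.
10443·3294.9 + 4873·858.7 + 3400·2778.3 = 34408640.7 + 4184445.1 + 9446220 = 48039305.8.

48039305.8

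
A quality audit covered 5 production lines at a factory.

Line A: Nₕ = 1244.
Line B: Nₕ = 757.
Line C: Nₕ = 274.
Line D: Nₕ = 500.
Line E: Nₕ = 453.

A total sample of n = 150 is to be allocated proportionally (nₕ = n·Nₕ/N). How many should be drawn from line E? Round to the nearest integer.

21

N = 1244 + 757 + 274 + 500 + 453 = 3228.
n_E = 150·453/3228 = 21.050... → 21.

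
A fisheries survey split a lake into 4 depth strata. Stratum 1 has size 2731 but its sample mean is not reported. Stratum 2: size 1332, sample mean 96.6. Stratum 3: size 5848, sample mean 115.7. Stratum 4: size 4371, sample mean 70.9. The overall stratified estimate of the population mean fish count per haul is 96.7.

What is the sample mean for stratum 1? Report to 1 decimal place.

97.4

N = 2731 + 1332 + 5848 + 4371 = 14282.
Overall total = μ·N = 96.7·14282 = 1381069.4.
Subtract the known strata: 1332·96.6 + 5848·115.7 + 4371·70.9 = 1115188.7.
Remaining total for stratum 1: 1381069.4 − 1115188.7 = 265880.7.
Divide by its size: 265880.7 / 2731 = 97.357... → 97.4.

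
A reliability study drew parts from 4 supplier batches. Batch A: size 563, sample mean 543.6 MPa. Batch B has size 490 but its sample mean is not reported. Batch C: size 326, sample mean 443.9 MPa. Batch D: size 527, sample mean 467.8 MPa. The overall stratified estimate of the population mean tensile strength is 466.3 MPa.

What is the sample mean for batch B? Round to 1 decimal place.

N = 563 + 490 + 326 + 527 = 1906.
Overall total = μ·N = 466.3·1906 = 888767.8.
Subtract the known strata: 563·543.6 + 326·443.9 + 527·467.8 = 697288.8.
Remaining total for batch B: 888767.8 − 697288.8 = 191479.
Divide by its size: 191479 / 490 = 390.773... → 390.8.

390.8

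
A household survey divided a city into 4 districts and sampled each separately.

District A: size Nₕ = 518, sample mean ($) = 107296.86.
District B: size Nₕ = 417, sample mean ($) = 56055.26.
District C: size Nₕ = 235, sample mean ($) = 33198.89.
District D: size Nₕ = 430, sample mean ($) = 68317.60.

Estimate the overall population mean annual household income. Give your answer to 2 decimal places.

72583.20

x̄_st = (Σ Nₕx̄ₕ) / (Σ Nₕ) = (518·107296.86 + 417·56055.26 + 235·33198.89 + 430·68317.60) / 1600
= 116133124.05 / 1600 = 72583.2025... → 72583.20.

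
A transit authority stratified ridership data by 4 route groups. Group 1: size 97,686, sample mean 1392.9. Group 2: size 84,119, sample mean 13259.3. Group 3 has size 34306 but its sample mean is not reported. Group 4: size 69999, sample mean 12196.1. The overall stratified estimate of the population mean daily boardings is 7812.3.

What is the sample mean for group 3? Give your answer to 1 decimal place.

N = 97686 + 84119 + 34306 + 69999 = 286110.
Overall total = μ·N = 7812.3·286110 = 2235177153.
Subtract the known strata: 97686·1392.9 + 84119·13259.3 + 69999·12196.1 = 2105140690.
Remaining total for group 3: 2235177153 − 2105140690 = 130036463.
Divide by its size: 130036463 / 34306 = 3790.487... → 3790.5.

3790.5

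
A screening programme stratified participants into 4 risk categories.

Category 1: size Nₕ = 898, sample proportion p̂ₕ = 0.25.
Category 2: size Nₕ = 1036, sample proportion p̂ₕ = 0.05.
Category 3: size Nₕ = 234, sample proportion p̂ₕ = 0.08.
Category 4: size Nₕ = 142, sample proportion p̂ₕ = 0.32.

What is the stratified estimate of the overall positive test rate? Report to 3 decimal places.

Wₕ = Nₕ/N with N = 2310: 0.3887, 0.4485, 0.1013, 0.0615.
p̂_st = 0.3887·0.25 + 0.4485·0.05 + 0.1013·0.08 + 0.0615·0.32 ≈ 0.14739... → 0.147.

0.147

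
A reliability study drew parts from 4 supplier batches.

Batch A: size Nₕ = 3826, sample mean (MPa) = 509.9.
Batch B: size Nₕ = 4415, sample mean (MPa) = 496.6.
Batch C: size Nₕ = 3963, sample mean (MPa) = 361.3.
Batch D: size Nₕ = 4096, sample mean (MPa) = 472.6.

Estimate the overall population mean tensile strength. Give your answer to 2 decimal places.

x̄_st = (Σ Nₕx̄ₕ) / (Σ Nₕ) = (3826·509.9 + 4415·496.6 + 3963·361.3 + 4096·472.6) / 16300
= 7510967.9 / 16300 = 460.7956... → 460.80.

460.80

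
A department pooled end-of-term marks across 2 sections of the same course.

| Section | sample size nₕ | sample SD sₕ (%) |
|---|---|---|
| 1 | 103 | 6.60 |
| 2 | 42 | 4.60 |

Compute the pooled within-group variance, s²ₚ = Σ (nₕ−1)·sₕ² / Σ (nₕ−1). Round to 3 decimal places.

37.138

1: (103−1)·6.60² = 102·43.56 = 4443.12
2: (42−1)·4.60² = 41·21.16 = 867.56
Numerator = 5310.68; denominator = Σ(nₕ−1) = 143.
s²ₚ = 5310.68/143 = 37.13762... → 37.138.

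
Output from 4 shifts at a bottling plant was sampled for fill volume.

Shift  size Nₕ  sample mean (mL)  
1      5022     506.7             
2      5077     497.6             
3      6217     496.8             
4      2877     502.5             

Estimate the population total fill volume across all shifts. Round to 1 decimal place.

Estimate total by summing Nₕ·x̄ₕ over strata.
5022·506.7 + 5077·497.6 + 6217·496.8 + 2877·502.5 = 2544647.4 + 2526315.2 + 3088605.6 + 1445692.5 = 9605260.7.

9605260.7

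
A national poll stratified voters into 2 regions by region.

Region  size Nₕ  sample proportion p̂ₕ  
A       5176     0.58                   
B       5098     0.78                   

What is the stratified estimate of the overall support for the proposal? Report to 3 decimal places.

0.679

N = 5176 + 5098 = 10274.
Overall proportion = Σ (Nₕ/N)·p̂ₕ.
Σ Nₕp̂ₕ = 3002.08 + 3976.44 = 6978.52.
6978.52 / 10274 = 0.67924... → 0.679.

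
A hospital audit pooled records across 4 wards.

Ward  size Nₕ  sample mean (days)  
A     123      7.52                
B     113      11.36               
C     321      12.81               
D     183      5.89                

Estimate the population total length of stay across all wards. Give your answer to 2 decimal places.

A: 123·7.52 = 924.96
B: 113·11.36 = 1283.68
C: 321·12.81 = 4112.01
D: 183·5.89 = 1077.87
τ̂ = Σ Nₕx̄ₕ = 7398.52.

7398.52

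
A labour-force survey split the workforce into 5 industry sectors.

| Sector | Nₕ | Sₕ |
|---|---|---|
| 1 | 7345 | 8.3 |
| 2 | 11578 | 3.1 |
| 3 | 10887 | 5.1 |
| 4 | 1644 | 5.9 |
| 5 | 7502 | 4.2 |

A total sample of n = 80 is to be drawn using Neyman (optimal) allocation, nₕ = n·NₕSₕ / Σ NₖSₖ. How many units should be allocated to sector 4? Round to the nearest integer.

4

1: NₕSₕ = 7345·8.3 = 60963.5
2: NₕSₕ = 11578·3.1 = 35891.8
3: NₕSₕ = 10887·5.1 = 55523.7
4: NₕSₕ = 1644·5.9 = 9699.6
5: NₕSₕ = 7502·4.2 = 31508.4
Σ NₕSₕ = 193587.
n_4 = 80·9699.6/193587 = 4.008... → 4.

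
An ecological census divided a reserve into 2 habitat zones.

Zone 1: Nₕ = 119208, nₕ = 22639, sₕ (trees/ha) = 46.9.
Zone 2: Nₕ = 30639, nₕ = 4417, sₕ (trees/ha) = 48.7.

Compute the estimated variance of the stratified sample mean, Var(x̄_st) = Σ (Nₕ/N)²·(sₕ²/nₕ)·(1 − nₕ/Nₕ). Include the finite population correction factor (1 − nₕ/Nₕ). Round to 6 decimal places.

0.069024

N = 149847; Wₕ = Nₕ/N.
zone 1: (119208/149847)²·46.9²/22639·(1 − 22639/119208) = 0.049812172
zone 2: (30639/149847)²·48.7²/4417·(1 − 4417/30639) = 0.019212099
Sum = 0.069024271 → 0.069024.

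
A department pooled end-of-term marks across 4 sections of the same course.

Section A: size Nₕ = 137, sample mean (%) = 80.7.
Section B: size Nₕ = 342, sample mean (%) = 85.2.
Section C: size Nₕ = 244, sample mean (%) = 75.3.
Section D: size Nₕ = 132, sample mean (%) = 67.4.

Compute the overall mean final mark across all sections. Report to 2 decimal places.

78.91

x̄_st = (Σ Nₕx̄ₕ) / (Σ Nₕ) = (137·80.7 + 342·85.2 + 244·75.3 + 132·67.4) / 855
= 67464.3 / 855 = 78.9056... → 78.91.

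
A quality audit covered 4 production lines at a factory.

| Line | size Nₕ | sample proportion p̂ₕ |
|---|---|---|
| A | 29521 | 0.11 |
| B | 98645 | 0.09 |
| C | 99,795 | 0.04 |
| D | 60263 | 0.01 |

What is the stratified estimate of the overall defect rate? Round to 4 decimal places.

Wₕ = Nₕ/N with N = 288224: 0.1024, 0.3423, 0.3462, 0.2091.
p̂_st = 0.1024·0.11 + 0.3423·0.09 + 0.3462·0.04 + 0.2091·0.01 ≈ 0.058010... → 0.0580.

0.0580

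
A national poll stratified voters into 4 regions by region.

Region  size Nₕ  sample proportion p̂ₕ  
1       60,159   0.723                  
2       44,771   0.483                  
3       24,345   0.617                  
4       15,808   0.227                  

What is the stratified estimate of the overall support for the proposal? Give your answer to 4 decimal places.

0.5771

Wₕ = Nₕ/N with N = 145083: 0.4147, 0.3086, 0.1678, 0.1090.
p̂_st = 0.4147·0.723 + 0.3086·0.483 + 0.1678·0.617 + 0.1090·0.227 ≈ 0.577108... → 0.5771.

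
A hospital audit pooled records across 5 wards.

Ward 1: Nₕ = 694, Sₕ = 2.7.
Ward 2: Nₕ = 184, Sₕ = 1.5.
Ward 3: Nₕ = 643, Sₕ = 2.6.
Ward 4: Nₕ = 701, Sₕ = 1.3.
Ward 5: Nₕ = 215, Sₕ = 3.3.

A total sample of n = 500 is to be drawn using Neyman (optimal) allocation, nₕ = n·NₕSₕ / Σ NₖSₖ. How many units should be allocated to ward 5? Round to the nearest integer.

65

1: NₕSₕ = 694·2.7 = 1873.8
2: NₕSₕ = 184·1.5 = 276
3: NₕSₕ = 643·2.6 = 1671.8
4: NₕSₕ = 701·1.3 = 911.3
5: NₕSₕ = 215·3.3 = 709.5
Σ NₕSₕ = 5442.4.
n_5 = 500·709.5/5442.4 = 65.183... → 65.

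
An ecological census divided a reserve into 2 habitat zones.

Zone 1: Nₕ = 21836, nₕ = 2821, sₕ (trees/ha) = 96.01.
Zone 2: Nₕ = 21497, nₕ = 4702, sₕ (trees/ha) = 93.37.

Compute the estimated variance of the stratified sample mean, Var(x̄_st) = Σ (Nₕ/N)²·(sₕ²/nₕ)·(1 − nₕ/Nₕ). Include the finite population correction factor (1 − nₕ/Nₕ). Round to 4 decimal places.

1.0790

N = 43333; Wₕ = Nₕ/N.
zone 1: (21836/43333)²·96.01²/2821·(1 − 2821/21836) = 0.7225398
zone 2: (21497/43333)²·93.37²/4702·(1 − 4702/21497) = 0.3564942
Sum = 1.0790339 → 1.0790.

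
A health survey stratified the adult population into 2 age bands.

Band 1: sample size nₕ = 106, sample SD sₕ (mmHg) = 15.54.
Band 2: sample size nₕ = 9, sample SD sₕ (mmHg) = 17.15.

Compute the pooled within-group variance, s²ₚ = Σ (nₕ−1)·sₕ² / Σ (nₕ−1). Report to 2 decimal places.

245.22

Degrees of freedom: 105 + 8 = 113.
Σ(nₕ−1)sₕ² = 105·241.4916 + 8·294.1225 = 27709.598.
s²ₚ = 27709.598 / 113 = 245.2177... → 245.22.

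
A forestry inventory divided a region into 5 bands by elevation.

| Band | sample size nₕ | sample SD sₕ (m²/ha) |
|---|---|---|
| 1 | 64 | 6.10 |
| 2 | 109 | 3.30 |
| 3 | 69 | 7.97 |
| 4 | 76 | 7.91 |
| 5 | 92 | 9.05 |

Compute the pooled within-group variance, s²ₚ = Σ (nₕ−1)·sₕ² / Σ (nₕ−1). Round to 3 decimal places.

1: (64−1)·6.10² = 63·37.21 = 2344.23
2: (109−1)·3.30² = 108·10.89 = 1176.12
3: (69−1)·7.97² = 68·63.5209 = 4319.4212
4: (76−1)·7.91² = 75·62.5681 = 4692.6075
5: (92−1)·9.05² = 91·81.9025 = 7453.1275
Numerator = 19985.5062; denominator = Σ(nₕ−1) = 405.
s²ₚ = 19985.5062/405 = 49.34693... → 49.347.

49.347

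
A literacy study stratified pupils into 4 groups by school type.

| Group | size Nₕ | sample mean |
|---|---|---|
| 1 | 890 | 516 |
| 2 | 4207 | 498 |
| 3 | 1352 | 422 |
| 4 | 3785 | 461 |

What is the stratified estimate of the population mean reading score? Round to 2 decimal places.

475.84

N = 10234; weights Wₕ = Nₕ/N = (0.0870, 0.4111, 0.1321, 0.3698).
x̄_st = Σ Wₕ·x̄ₕ = 0.0870·516 + 0.4111·498 + 0.1321·422 + 0.3698·461 ≈ 475.8408...
→ 475.84.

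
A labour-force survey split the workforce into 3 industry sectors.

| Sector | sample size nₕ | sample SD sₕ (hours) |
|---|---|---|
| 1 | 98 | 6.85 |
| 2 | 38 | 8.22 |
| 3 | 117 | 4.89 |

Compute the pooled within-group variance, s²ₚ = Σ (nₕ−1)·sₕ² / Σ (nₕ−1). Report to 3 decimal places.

39.301

1: (98−1)·6.85² = 97·46.9225 = 4551.4825
2: (38−1)·8.22² = 37·67.5684 = 2500.0308
3: (117−1)·4.89² = 116·23.9121 = 2773.8036
Numerator = 9825.3169; denominator = Σ(nₕ−1) = 250.
s²ₚ = 9825.3169/250 = 39.30127... → 39.301.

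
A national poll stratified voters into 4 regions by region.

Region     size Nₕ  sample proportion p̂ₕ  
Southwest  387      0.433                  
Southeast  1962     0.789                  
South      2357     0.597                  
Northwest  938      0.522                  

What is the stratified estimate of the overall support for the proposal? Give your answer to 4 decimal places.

0.6400

N = 387 + 1962 + 2357 + 938 = 5644.
Overall proportion = Σ (Nₕ/N)·p̂ₕ.
Σ Nₕp̂ₕ = 167.571 + 1548.018 + 1407.129 + 489.636 = 3612.354.
3612.354 / 5644 = 0.640034... → 0.6400.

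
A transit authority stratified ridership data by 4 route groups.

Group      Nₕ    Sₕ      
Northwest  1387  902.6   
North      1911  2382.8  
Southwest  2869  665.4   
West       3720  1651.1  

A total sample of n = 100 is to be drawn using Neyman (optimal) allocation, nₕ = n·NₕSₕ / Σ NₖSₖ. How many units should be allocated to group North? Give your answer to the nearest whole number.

33

Σ NₕSₕ = 1387·902.6 + 1911·2382.8 + 2869·665.4 + 3720·1651.1 = 13856561.6.
Share for North: 4553530.8/13856561.6 = 0.32862.
n_North = 100 × 0.32862 = 32.862... → 33.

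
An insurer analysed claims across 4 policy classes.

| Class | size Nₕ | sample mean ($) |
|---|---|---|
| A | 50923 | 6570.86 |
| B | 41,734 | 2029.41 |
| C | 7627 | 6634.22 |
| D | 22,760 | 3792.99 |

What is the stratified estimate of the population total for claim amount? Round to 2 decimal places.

556230949.06

Estimate total by summing Nₕ·x̄ₕ over strata.
50923·6570.86 + 41734·2029.41 + 7627·6634.22 + 22760·3792.99 = 334607903.78 + 84695396.94 + 50599195.94 + 86328452.4 = 556230949.06.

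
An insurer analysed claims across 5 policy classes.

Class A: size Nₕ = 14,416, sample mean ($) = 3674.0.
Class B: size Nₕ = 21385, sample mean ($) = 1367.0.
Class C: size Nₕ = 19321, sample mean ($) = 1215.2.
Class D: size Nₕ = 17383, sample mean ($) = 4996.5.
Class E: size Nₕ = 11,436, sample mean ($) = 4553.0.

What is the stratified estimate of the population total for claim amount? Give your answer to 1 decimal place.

A: 14416·3674.0 = 52964384
B: 21385·1367.0 = 29233295
C: 19321·1215.2 = 23478879.2
D: 17383·4996.5 = 86854159.5
E: 11436·4553.0 = 52068108
τ̂ = Σ Nₕx̄ₕ = 244598825.7.

244598825.7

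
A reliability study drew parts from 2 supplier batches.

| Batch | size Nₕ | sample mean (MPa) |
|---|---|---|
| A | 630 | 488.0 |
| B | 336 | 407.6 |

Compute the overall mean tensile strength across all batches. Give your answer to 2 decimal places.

460.03

N = 630 + 336 = 966.
Overall mean = Σ (Nₕ/N)·x̄ₕ — weight by population share, not a simple average.
Σ Nₕx̄ₕ = 630·488.0 + 336·407.6 = 307440 + 136953.6 = 444393.6.
Divide by N: 444393.6 / 966 = 460.0348... → 460.03.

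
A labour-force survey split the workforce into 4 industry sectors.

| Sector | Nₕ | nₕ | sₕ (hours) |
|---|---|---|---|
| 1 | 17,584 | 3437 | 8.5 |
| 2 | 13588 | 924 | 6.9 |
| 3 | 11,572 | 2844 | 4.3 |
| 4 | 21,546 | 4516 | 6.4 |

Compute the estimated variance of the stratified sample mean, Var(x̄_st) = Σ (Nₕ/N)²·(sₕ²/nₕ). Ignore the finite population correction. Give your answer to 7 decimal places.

0.0051036

N = 64290. Term for each stratum: Wₕ²sₕ²/nₕ.
Var(x̄_st) = 0.0015725585 + 0.0023017091 + 0.0002106383 + 0.0010187145 = 0.0051036204 → 0.0051036.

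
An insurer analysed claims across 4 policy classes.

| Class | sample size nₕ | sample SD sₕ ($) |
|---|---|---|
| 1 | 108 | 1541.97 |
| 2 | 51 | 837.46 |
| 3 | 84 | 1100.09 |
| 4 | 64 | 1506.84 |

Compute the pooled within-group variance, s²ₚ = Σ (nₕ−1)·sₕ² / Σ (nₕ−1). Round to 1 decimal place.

1758976.7

Degrees of freedom: 107 + 50 + 83 + 63 = 303.
Σ(nₕ−1)sₕ² = 107·2377671.4809 + 50·701339.2516 + 83·1210198.0081 + 63·2270566.7856 = 532969953.2014.
s²ₚ = 532969953.2014 / 303 = 1758976.743... → 1758976.7.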